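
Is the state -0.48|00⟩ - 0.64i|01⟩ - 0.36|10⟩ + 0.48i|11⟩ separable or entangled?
Entangled

Writing the state as a|00⟩ + b|01⟩ + c|10⟩ + d|11⟩, it is a product state iff ad − bc = 0.
Here (a, b, c, d) = (-0.48, -0.64i, -0.36, 0.48i): ad − bc = (-0.48)(0.48i) − (-0.64i)(-0.36) = -0.4608i ≠ 0, so the state is entangled.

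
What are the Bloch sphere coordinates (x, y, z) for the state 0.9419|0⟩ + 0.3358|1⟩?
(0.6326, 0, 0.7744)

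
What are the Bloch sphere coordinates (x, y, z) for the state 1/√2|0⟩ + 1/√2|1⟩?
(1, 0, 0)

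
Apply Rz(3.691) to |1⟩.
(-0.2713 + 0.9625i)|1⟩

Rz(3.691) = [[e^(−iθ/2), 0], [0, e^(iθ/2)]] with e^(±iθ/2) = cos(θ/2) ± i·sin(θ/2); θ = 3.691, cos(θ/2) ≈ -0.271262, sin(θ/2) ≈ 0.962506.
With a = amp(|0⟩) = 0 and b = amp(|1⟩) = 1:
new amp(|0⟩) = (-0.271262 - 0.962506i)·a = 0
new amp(|1⟩) = (-0.271262 + 0.962506i)·b = (-0.2713 + 0.9625i)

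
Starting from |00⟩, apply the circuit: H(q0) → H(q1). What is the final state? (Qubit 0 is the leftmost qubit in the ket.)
1/2|00⟩ + 1/2|01⟩ + 1/2|10⟩ + 1/2|11⟩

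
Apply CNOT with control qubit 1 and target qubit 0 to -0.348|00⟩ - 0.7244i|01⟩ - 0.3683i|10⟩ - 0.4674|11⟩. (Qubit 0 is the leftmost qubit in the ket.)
-0.348|00⟩ - 0.4674|01⟩ - 0.3683i|10⟩ - 0.7244i|11⟩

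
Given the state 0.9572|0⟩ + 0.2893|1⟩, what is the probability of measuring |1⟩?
0.08369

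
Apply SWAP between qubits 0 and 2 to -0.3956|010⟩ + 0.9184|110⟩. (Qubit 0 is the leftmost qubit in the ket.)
-0.3956|010⟩ + 0.9184|011⟩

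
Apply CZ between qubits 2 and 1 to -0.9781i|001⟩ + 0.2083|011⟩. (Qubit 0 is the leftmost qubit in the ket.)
-0.9781i|001⟩ - 0.2083|011⟩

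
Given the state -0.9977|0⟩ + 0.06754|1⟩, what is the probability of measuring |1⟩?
0.004562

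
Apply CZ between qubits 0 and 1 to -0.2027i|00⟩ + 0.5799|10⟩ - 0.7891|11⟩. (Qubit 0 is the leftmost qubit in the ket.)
-0.2027i|00⟩ + 0.5799|10⟩ + 0.7891|11⟩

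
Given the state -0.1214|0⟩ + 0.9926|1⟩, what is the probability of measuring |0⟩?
0.01474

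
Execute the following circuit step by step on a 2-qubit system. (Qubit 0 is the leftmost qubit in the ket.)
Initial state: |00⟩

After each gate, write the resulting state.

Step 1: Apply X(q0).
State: |10⟩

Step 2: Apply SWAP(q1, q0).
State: |01⟩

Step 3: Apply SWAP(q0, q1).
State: |10⟩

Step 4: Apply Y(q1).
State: i|11⟩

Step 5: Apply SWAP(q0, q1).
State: i|11⟩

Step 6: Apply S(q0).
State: -|11⟩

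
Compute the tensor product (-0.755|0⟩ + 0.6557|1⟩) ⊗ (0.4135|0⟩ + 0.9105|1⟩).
-0.3122|00⟩ - 0.6874|01⟩ + 0.2711|10⟩ + 0.597|11⟩

amp(|b₁b₂…⟩) = product of the factor amplitudes for bits b₁, b₂, …; only kets whose every factor amplitude is nonzero survive.
|00⟩: (-0.755)(0.4135) = -0.3122
|01⟩: (-0.755)(0.9105) = -0.6874
|10⟩: (0.6557)(0.4135) = 0.2711
|11⟩: (0.6557)(0.9105) = 0.597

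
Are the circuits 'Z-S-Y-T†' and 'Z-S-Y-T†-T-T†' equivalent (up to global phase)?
Yes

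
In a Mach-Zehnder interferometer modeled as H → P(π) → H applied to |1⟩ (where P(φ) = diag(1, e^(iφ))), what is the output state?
|0⟩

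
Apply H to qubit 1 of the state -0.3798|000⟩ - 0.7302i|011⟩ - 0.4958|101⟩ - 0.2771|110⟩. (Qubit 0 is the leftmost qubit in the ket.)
-0.2686|000⟩ - 0.5163i|001⟩ - 0.2686|010⟩ + 0.5163i|011⟩ - 0.1959|100⟩ - 0.3506|101⟩ + 0.1959|110⟩ - 0.3506|111⟩

H on qubit 1 mixes each pair of kets that differ only in qubit 1: amplitudes (a, b) of (|…0…⟩, |…1…⟩) become ((a + b)/√2, (a − b)/√2). Kets absent from the input have amplitude 0.
(|000⟩, |010⟩): (a, b) = (-0.3798, 0) → (-0.2686, -0.2686)
(|001⟩, |011⟩): (a, b) = (0, -0.7302i) → (-0.5163i, 0.5163i)
(|100⟩, |110⟩): (a, b) = (0, -0.2771) → (-0.1959, 0.1959)
(|101⟩, |111⟩): (a, b) = (-0.4958, 0) → (-0.3506, -0.3506)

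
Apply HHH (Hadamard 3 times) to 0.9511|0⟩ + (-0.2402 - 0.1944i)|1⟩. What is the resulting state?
(0.5027 - 0.1375i)|0⟩ + (0.8424 + 0.1375i)|1⟩

H² = I, so H^3 = H: a single Hadamard. With (a, b) = (0.9511, (-0.2402 - 0.1944i)), H gives ((a + b)/√2, (a − b)/√2) = ((0.5027 - 0.1375i), (0.8424 + 0.1375i)).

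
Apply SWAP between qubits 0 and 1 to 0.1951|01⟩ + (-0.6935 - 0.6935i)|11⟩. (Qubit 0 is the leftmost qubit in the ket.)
0.1951|10⟩ + (-0.6935 - 0.6935i)|11⟩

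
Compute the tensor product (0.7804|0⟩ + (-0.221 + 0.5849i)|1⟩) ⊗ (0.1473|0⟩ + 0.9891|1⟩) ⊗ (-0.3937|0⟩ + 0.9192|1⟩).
-0.04526|000⟩ + 0.1057|001⟩ - 0.3039|010⟩ + 0.7095|011⟩ + (0.01282 - 0.03392i)|100⟩ + (-0.02992 + 0.07919i)|101⟩ + (0.08606 - 0.2278i)|110⟩ + (-0.2009 + 0.5318i)|111⟩

amp(|b₁b₂…⟩) = product of the factor amplitudes for bits b₁, b₂, …; only kets whose every factor amplitude is nonzero survive.
|000⟩: (0.7804)(0.1473)(-0.3937) = -0.04526
|001⟩: (0.7804)(0.1473)(0.9192) = 0.1057
|010⟩: (0.7804)(0.9891)(-0.3937) = -0.3039
|011⟩: (0.7804)(0.9891)(0.9192) = 0.7095
|100⟩: (-0.221 + 0.5849i)(0.1473)(-0.3937) = (0.01282 - 0.03392i)
|101⟩: (-0.221 + 0.5849i)(0.1473)(0.9192) = (-0.02992 + 0.07919i)
|110⟩: (-0.221 + 0.5849i)(0.9891)(-0.3937) = (0.08606 - 0.2278i)
|111⟩: (-0.221 + 0.5849i)(0.9891)(0.9192) = (-0.2009 + 0.5318i)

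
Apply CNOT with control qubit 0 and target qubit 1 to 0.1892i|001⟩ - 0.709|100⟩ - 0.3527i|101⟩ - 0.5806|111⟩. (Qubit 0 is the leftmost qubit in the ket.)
0.1892i|001⟩ - 0.5806|101⟩ - 0.709|110⟩ - 0.3527i|111⟩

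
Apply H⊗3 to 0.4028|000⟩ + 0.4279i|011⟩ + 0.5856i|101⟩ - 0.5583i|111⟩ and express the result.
(0.1424 + 0.1609i)|000⟩ + (0.1424 - 0.1609i)|001⟩ + (0.1424 + 0.2531i)|010⟩ + (0.1424 - 0.2531i)|011⟩ + (0.1424 + 0.1416i)|100⟩ + (0.1424 - 0.1416i)|101⟩ + (0.1424 - 0.5557i)|110⟩ + (0.1424 + 0.5557i)|111⟩

H⊗3 gives amp(|y⟩) = (1/2√2) Σ_x (−1)^(x·y) amp(|x⟩), where x·y is the number of positions in which both x and y have a 1.
|000⟩: (0.4028 + 0.4279i + 0.5856i - 0.5583i)/(2√2) = (0.1424 + 0.1609i)
|001⟩: (0.4028 - 0.4279i - 0.5856i + 0.5583i)/(2√2) = (0.1424 - 0.1609i)
|010⟩: (0.4028 - 0.4279i + 0.5856i + 0.5583i)/(2√2) = (0.1424 + 0.2531i)
|011⟩: (0.4028 + 0.4279i - 0.5856i - 0.5583i)/(2√2) = (0.1424 - 0.2531i)
|100⟩: (0.4028 + 0.4279i - 0.5856i + 0.5583i)/(2√2) = (0.1424 + 0.1416i)
|101⟩: (0.4028 - 0.4279i + 0.5856i - 0.5583i)/(2√2) = (0.1424 - 0.1416i)
|110⟩: (0.4028 - 0.4279i - 0.5856i - 0.5583i)/(2√2) = (0.1424 - 0.5557i)
|111⟩: (0.4028 + 0.4279i + 0.5856i + 0.5583i)/(2√2) = (0.1424 + 0.5557i)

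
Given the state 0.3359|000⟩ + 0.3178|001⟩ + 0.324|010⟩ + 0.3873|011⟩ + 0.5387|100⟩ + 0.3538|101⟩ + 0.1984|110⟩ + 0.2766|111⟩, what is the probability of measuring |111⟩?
0.07651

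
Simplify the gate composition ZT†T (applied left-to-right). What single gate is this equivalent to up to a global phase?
Z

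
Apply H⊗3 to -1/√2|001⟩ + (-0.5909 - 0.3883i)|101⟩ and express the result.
(-0.4589 - 0.1373i)|000⟩ + (0.4589 + 0.1373i)|001⟩ + (-0.4589 - 0.1373i)|010⟩ + (0.4589 + 0.1373i)|011⟩ + (-0.04109 + 0.1373i)|100⟩ + (0.04109 - 0.1373i)|101⟩ + (-0.04109 + 0.1373i)|110⟩ + (0.04109 - 0.1373i)|111⟩

H⊗3 gives amp(|y⟩) = (1/2√2) Σ_x (−1)^(x·y) amp(|x⟩), where x·y is the number of positions in which both x and y have a 1.
|000⟩: (-1/√2 + (-0.5909 - 0.3883i))/(2√2) = (-0.4589 - 0.1373i)
|001⟩: (1/√2 - (-0.5909 - 0.3883i))/(2√2) = (0.4589 + 0.1373i)
|010⟩: (-1/√2 + (-0.5909 - 0.3883i))/(2√2) = (-0.4589 - 0.1373i)
|011⟩: (1/√2 - (-0.5909 - 0.3883i))/(2√2) = (0.4589 + 0.1373i)
|100⟩: (-1/√2 - (-0.5909 - 0.3883i))/(2√2) = (-0.04109 + 0.1373i)
|101⟩: (1/√2 + (-0.5909 - 0.3883i))/(2√2) = (0.04109 - 0.1373i)
|110⟩: (-1/√2 - (-0.5909 - 0.3883i))/(2√2) = (-0.04109 + 0.1373i)
|111⟩: (1/√2 + (-0.5909 - 0.3883i))/(2√2) = (0.04109 - 0.1373i)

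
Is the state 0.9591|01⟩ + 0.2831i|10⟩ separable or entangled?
Entangled

Writing the state as a|00⟩ + b|01⟩ + c|10⟩ + d|11⟩, it is a product state iff ad − bc = 0.
Here (a, b, c, d) = (0, 0.9591, 0.2831i, 0): ad − bc = (0)(0) − (0.9591)(0.2831i) = -0.2715i ≠ 0, so the state is entangled.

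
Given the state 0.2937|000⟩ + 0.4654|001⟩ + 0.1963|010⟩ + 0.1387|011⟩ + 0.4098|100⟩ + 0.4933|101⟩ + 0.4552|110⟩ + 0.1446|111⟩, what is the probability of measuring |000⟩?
0.08626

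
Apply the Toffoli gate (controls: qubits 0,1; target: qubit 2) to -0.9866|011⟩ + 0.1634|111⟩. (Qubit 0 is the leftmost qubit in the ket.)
-0.9866|011⟩ + 0.1634|110⟩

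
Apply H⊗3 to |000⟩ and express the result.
1/√8|000⟩ + 1/√8|001⟩ + 1/√8|010⟩ + 1/√8|011⟩ + 1/√8|100⟩ + 1/√8|101⟩ + 1/√8|110⟩ + 1/√8|111⟩

H⊗3 gives amp(|y⟩) = (1/2√2) Σ_x (−1)^(x·y) amp(|x⟩), where x·y is the number of positions in which both x and y have a 1.
|000⟩: (1)/(2√2) = 1/√8
|001⟩: (1)/(2√2) = 1/√8
|010⟩: (1)/(2√2) = 1/√8
|011⟩: (1)/(2√2) = 1/√8
|100⟩: (1)/(2√2) = 1/√8
|101⟩: (1)/(2√2) = 1/√8
|110⟩: (1)/(2√2) = 1/√8
|111⟩: (1)/(2√2) = 1/√8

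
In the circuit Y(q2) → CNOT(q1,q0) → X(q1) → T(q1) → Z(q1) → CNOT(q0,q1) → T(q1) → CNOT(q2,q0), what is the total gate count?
8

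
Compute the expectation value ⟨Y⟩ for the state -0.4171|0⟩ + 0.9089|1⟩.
0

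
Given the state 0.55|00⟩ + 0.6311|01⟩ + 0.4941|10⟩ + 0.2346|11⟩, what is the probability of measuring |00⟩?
0.3025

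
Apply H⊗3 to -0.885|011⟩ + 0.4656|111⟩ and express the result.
-0.1483|000⟩ + 0.1483|001⟩ + 0.1483|010⟩ - 0.1483|011⟩ - 0.4775|100⟩ + 0.4775|101⟩ + 0.4775|110⟩ - 0.4775|111⟩

H⊗3 gives amp(|y⟩) = (1/2√2) Σ_x (−1)^(x·y) amp(|x⟩), where x·y is the number of positions in which both x and y have a 1.
|000⟩: (-0.885 + 0.4656)/(2√2) = -0.1483
|001⟩: (0.885 - 0.4656)/(2√2) = 0.1483
|010⟩: (0.885 - 0.4656)/(2√2) = 0.1483
|011⟩: (-0.885 + 0.4656)/(2√2) = -0.1483
|100⟩: (-0.885 - 0.4656)/(2√2) = -0.4775
|101⟩: (0.885 + 0.4656)/(2√2) = 0.4775
|110⟩: (0.885 + 0.4656)/(2√2) = 0.4775
|111⟩: (-0.885 - 0.4656)/(2√2) = -0.4775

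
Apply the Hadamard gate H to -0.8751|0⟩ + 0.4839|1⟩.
-0.2766|0⟩ - 0.961|1⟩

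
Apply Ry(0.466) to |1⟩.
-0.2309|0⟩ + 0.973|1⟩

Ry(0.466) = [[cos(θ/2), −sin(θ/2)], [sin(θ/2), cos(θ/2)]]; θ = 0.466, cos(θ/2) ≈ 0.972978, sin(θ/2) ≈ 0.230897.
With a = amp(|0⟩) = 0 and b = amp(|1⟩) = 1:
new amp(|0⟩) = (0.972978)·a + (-0.230897)·b = -0.2309
new amp(|1⟩) = (0.230897)·a + (0.972978)·b = 0.973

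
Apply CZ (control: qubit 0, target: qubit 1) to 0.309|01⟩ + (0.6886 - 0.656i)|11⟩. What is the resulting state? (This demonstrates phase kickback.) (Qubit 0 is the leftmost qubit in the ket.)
0.309|01⟩ + (-0.6886 + 0.656i)|11⟩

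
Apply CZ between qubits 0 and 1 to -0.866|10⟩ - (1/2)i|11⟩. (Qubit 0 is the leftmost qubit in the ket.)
-0.866|10⟩ + (1/2)i|11⟩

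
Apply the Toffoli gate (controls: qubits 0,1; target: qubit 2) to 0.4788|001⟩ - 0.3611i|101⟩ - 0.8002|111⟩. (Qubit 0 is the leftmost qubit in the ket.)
0.4788|001⟩ - 0.3611i|101⟩ - 0.8002|110⟩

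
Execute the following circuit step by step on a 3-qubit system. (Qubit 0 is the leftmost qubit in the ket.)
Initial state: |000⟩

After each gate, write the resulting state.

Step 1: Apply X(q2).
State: |001⟩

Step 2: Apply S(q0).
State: |001⟩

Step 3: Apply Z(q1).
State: |001⟩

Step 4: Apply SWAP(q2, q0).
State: |100⟩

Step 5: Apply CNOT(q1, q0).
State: |100⟩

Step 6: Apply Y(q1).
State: i|110⟩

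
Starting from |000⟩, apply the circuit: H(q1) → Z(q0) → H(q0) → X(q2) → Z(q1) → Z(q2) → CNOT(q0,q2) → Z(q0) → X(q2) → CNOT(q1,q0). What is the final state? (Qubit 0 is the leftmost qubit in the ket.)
-1/2|000⟩ - 1/2|011⟩ + 1/2|101⟩ + 1/2|110⟩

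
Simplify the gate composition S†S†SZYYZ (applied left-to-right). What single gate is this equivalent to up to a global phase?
S†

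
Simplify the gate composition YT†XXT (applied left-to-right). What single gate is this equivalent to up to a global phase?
Y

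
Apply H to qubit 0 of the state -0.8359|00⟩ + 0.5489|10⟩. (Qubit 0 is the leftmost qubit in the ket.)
-0.2029|00⟩ - 0.9792|10⟩

H on qubit 0 mixes each pair of kets that differ only in qubit 0: amplitudes (a, b) of (|…0…⟩, |…1…⟩) become ((a + b)/√2, (a − b)/√2). Kets absent from the input have amplitude 0.
(|00⟩, |10⟩): (a, b) = (-0.8359, 0.5489) → (-0.2029, -0.9792)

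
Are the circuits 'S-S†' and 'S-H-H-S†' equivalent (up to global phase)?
Yes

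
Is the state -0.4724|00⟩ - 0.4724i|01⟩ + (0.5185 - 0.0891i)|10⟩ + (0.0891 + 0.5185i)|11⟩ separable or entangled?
Separable

Writing the state as a|00⟩ + b|01⟩ + c|10⟩ + d|11⟩, it is a product state iff ad − bc = 0.
Here (a, b, c, d) = (-0.4724, -0.4724i, (0.5185 - 0.0891i), (0.0891 + 0.5185i)): ad − bc = (-0.4724)(0.0891 + 0.5185i) − (-0.4724i)(0.5185 - 0.0891i) = 0, so the state is separable.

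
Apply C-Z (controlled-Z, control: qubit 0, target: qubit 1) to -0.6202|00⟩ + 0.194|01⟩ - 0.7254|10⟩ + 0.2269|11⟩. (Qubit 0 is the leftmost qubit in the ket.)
-0.6202|00⟩ + 0.194|01⟩ - 0.7254|10⟩ - 0.2269|11⟩

C-Z leaves the control-|0⟩ kets |00⟩, |01⟩ unchanged and applies Z to qubit 1 on the control-|1⟩ pair (|10⟩, |11⟩).
Z = [[1, 0], [0, -1]].
With a = amp(|10⟩) = -0.7254 and b = amp(|11⟩) = 0.2269:
new amp(|10⟩) = (1)·a = -0.7254
new amp(|11⟩) = (-1)·b = -0.2269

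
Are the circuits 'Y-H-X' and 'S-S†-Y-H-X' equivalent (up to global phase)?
Yes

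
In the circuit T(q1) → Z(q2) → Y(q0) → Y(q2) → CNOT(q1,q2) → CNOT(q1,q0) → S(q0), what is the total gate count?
7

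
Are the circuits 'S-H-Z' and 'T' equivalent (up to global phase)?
No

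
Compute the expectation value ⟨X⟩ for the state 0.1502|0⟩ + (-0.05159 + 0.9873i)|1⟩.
-0.0155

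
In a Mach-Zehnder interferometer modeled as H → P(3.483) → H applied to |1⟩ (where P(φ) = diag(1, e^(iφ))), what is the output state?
(0.9711 + 0.1674i)|0⟩ + (0.02886 - 0.1674i)|1⟩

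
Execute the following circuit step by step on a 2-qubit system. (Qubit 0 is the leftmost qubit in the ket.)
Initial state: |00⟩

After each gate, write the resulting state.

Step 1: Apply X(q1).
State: |01⟩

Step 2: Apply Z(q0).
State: |01⟩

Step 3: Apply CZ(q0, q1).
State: |01⟩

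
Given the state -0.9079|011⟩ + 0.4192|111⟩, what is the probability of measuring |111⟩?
0.1757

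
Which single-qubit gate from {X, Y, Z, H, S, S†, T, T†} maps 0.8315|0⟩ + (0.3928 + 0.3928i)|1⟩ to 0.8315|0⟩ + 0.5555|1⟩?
T†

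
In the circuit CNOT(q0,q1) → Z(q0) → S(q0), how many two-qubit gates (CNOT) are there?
1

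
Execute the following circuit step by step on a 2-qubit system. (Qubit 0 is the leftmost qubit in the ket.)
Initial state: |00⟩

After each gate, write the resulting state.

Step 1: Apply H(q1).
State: 1/√2|00⟩ + 1/√2|01⟩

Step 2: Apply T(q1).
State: 1/√2|00⟩ + (1/2 + (1/2)i)|01⟩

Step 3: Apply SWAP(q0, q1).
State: 1/√2|00⟩ + (1/2 + (1/2)i)|10⟩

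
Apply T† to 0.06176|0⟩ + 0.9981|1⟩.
0.06176|0⟩ + (0.7058 - 0.7058i)|1⟩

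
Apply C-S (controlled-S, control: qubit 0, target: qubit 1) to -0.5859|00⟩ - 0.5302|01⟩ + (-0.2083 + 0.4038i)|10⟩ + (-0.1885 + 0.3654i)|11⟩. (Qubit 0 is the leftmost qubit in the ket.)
-0.5859|00⟩ - 0.5302|01⟩ + (-0.2083 + 0.4038i)|10⟩ + (-0.3654 - 0.1885i)|11⟩

C-S leaves the control-|0⟩ kets |00⟩, |01⟩ unchanged and applies S to qubit 1 on the control-|1⟩ pair (|10⟩, |11⟩).
S = [[1, 0], [0, i]].
With a = amp(|10⟩) = (-0.2083 + 0.4038i) and b = amp(|11⟩) = (-0.1885 + 0.3654i):
new amp(|10⟩) = (1)·a = (-0.2083 + 0.4038i)
new amp(|11⟩) = (i)·b = (-0.3654 - 0.1885i)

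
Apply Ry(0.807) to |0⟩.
0.9197|0⟩ + 0.3926|1⟩

Ry(0.807) = [[cos(θ/2), −sin(θ/2)], [sin(θ/2), cos(θ/2)]]; θ = 0.807, cos(θ/2) ≈ 0.919692, sin(θ/2) ≈ 0.39264.
With a = amp(|0⟩) = 1 and b = amp(|1⟩) = 0:
new amp(|0⟩) = (0.919692)·a + (-0.39264)·b = 0.9197
new amp(|1⟩) = (0.39264)·a + (0.919692)·b = 0.3926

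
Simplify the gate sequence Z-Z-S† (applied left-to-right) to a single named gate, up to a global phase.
S†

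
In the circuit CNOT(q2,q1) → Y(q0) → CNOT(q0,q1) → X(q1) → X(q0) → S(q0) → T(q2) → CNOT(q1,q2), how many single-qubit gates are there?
5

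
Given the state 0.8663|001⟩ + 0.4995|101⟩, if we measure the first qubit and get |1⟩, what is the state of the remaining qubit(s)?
|01⟩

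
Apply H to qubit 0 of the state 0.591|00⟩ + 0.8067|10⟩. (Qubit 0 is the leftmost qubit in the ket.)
0.9883|00⟩ - 0.1525|10⟩

H on qubit 0 mixes each pair of kets that differ only in qubit 0: amplitudes (a, b) of (|…0…⟩, |…1…⟩) become ((a + b)/√2, (a − b)/√2). Kets absent from the input have amplitude 0.
(|00⟩, |10⟩): (a, b) = (0.591, 0.8067) → (0.9883, -0.1525)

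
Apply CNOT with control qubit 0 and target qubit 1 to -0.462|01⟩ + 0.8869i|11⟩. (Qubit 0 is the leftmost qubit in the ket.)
-0.462|01⟩ + 0.8869i|10⟩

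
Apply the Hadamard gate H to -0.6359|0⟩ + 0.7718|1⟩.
0.0961|0⟩ - 0.9954|1⟩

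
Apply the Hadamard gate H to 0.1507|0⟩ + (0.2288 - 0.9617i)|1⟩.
(0.2683 - 0.68i)|0⟩ + (-0.05523 + 0.68i)|1⟩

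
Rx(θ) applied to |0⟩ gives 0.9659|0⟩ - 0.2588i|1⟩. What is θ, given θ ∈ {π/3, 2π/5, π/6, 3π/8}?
π/6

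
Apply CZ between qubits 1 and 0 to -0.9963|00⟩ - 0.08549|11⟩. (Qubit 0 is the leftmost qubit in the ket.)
-0.9963|00⟩ + 0.08549|11⟩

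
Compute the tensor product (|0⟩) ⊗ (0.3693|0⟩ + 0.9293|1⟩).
0.3693|00⟩ + 0.9293|01⟩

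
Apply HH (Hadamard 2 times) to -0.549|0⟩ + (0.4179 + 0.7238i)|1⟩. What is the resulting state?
-0.549|0⟩ + (0.4179 + 0.7238i)|1⟩

H² = I, so an even number of Hadamards cancels: H^2 = I and the state is unchanged.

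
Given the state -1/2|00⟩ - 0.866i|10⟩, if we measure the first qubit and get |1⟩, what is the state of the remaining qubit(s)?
-i|0⟩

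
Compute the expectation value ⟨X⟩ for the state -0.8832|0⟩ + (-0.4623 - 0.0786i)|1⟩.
0.8166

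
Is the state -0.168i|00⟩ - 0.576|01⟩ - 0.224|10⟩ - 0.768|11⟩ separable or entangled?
Entangled

Writing the state as a|00⟩ + b|01⟩ + c|10⟩ + d|11⟩, it is a product state iff ad − bc = 0.
Here (a, b, c, d) = (-0.168i, -0.576, -0.224, -0.768): ad − bc = (-0.168i)(-0.768) − (-0.576)(-0.224) = (-0.129 + 0.129i) ≠ 0, so the state is entangled.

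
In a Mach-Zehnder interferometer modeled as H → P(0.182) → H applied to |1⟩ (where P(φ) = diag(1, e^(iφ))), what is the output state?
(0.008258 - 0.0905i)|0⟩ + (0.9917 + 0.0905i)|1⟩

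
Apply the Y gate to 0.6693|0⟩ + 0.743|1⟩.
-0.743i|0⟩ + 0.6693i|1⟩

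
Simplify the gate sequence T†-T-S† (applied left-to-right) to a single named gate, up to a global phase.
S†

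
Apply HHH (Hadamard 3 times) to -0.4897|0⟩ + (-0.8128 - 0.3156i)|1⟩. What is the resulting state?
(-0.921 - 0.2232i)|0⟩ + (0.2285 + 0.2232i)|1⟩

H² = I, so H^3 = H: a single Hadamard. With (a, b) = (-0.4897, (-0.8128 - 0.3156i)), H gives ((a + b)/√2, (a − b)/√2) = ((-0.921 - 0.2232i), (0.2285 + 0.2232i)).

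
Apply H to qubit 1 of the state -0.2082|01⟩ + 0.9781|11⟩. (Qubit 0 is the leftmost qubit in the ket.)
-0.1472|00⟩ + 0.1472|01⟩ + 0.6916|10⟩ - 0.6916|11⟩

H on qubit 1 mixes each pair of kets that differ only in qubit 1: amplitudes (a, b) of (|…0…⟩, |…1…⟩) become ((a + b)/√2, (a − b)/√2). Kets absent from the input have amplitude 0.
(|00⟩, |01⟩): (a, b) = (0, -0.2082) → (-0.1472, 0.1472)
(|10⟩, |11⟩): (a, b) = (0, 0.9781) → (0.6916, -0.6916)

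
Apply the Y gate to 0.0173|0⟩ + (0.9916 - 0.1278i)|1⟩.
(-0.1278 - 0.9916i)|0⟩ + 0.0173i|1⟩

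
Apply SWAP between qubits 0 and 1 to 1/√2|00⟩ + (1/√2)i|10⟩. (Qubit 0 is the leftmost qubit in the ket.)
1/√2|00⟩ + (1/√2)i|01⟩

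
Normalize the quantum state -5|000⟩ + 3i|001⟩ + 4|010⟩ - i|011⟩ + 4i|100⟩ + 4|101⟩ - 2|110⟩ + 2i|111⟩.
-0.5241|000⟩ + 0.3145i|001⟩ + 0.4193|010⟩ - 0.1048i|011⟩ + 0.4193i|100⟩ + 0.4193|101⟩ - 0.2097|110⟩ + 0.2097i|111⟩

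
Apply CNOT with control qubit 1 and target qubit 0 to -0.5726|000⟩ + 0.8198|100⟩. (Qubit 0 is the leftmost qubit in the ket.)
-0.5726|000⟩ + 0.8198|100⟩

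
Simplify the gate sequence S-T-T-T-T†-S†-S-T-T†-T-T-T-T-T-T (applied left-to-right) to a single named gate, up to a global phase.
S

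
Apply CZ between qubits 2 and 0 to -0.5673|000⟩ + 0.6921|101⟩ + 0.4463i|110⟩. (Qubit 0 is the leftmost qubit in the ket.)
-0.5673|000⟩ - 0.6921|101⟩ + 0.4463i|110⟩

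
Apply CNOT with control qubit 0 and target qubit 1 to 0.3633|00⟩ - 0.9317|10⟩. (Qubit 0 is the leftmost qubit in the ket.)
0.3633|00⟩ - 0.9317|11⟩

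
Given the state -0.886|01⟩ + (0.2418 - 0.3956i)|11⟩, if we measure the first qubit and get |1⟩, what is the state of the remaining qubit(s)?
(0.5215 - 0.8532i)|1⟩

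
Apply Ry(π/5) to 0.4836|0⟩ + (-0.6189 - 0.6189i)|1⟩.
(0.6512 + 0.1913i)|0⟩ + (-0.4392 - 0.5886i)|1⟩

Ry(π/5) = [[cos(θ/2), −sin(θ/2)], [sin(θ/2), cos(θ/2)]]; θ = π/5, cos(θ/2) ≈ 0.951057, sin(θ/2) ≈ 0.309017.
With a = amp(|0⟩) = 0.4836 and b = amp(|1⟩) = (-0.6189 - 0.6189i):
new amp(|0⟩) = (0.951057)·a + (-0.309017)·b = (0.6512 + 0.1913i)
new amp(|1⟩) = (0.309017)·a + (0.951057)·b = (-0.4392 - 0.5886i)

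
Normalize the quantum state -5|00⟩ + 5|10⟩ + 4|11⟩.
-0.6155|00⟩ + 0.6155|10⟩ + 0.4924|11⟩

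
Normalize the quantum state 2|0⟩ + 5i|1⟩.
0.3714|0⟩ + 0.9285i|1⟩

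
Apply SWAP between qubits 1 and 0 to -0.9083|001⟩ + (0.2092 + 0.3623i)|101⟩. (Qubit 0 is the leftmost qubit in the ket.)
-0.9083|001⟩ + (0.2092 + 0.3623i)|011⟩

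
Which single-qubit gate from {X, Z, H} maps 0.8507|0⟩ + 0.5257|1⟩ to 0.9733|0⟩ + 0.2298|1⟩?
H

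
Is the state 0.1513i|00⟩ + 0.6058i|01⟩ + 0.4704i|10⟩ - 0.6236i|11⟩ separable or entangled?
Entangled

Writing the state as a|00⟩ + b|01⟩ + c|10⟩ + d|11⟩, it is a product state iff ad − bc = 0.
Here (a, b, c, d) = (0.1513i, 0.6058i, 0.4704i, -0.6236i): ad − bc = (0.1513i)(-0.6236i) − (0.6058i)(0.4704i) = 0.3793 ≠ 0, so the state is entangled.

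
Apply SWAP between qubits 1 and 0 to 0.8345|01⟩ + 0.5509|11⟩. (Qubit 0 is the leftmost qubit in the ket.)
0.8345|10⟩ + 0.5509|11⟩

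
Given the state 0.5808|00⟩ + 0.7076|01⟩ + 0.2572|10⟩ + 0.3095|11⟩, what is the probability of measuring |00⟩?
0.3373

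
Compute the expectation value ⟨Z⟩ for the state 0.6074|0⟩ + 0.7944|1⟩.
-0.2621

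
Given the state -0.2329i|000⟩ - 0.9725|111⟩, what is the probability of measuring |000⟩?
0.05424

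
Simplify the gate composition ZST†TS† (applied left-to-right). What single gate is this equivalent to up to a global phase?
Z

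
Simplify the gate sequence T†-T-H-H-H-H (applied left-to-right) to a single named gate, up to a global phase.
I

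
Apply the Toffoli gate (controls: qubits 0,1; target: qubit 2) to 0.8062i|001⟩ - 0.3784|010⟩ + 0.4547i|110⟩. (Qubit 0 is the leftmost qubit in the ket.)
0.8062i|001⟩ - 0.3784|010⟩ + 0.4547i|111⟩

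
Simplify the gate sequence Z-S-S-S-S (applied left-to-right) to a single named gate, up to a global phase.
Z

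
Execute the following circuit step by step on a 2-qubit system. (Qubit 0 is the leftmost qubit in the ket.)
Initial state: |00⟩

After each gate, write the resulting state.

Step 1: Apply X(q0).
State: |10⟩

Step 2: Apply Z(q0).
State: -|10⟩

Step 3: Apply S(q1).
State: -|10⟩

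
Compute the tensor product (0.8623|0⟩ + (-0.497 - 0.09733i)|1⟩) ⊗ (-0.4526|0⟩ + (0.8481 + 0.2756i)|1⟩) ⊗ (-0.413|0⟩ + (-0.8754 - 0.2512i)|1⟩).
0.1612|000⟩ + (0.3416 + 0.09804i)|001⟩ + (-0.302 - 0.09815i)|010⟩ + (-0.5805 - 0.3917i)|011⟩ + (-0.0929 - 0.01819i)|100⟩ + (-0.1858 - 0.09507i)|101⟩ + (0.163 + 0.09066i)|110⟩ + (0.2904 + 0.2913i)|111⟩

amp(|b₁b₂…⟩) = product of the factor amplitudes for bits b₁, b₂, …; only kets whose every factor amplitude is nonzero survive.
|000⟩: (0.8623)(-0.4526)(-0.413) = 0.1612
|001⟩: (0.8623)(-0.4526)(-0.8754 - 0.2512i) = (0.3416 + 0.09804i)
|010⟩: (0.8623)(0.8481 + 0.2756i)(-0.413) = (-0.302 - 0.09815i)
|011⟩: (0.8623)(0.8481 + 0.2756i)(-0.8754 - 0.2512i) = (-0.5805 - 0.3917i)
|100⟩: (-0.497 - 0.09733i)(-0.4526)(-0.413) = (-0.0929 - 0.01819i)
|101⟩: (-0.497 - 0.09733i)(-0.4526)(-0.8754 - 0.2512i) = (-0.1858 - 0.09507i)
|110⟩: (-0.497 - 0.09733i)(0.8481 + 0.2756i)(-0.413) = (0.163 + 0.09066i)
|111⟩: (-0.497 - 0.09733i)(0.8481 + 0.2756i)(-0.8754 - 0.2512i) = (0.2904 + 0.2913i)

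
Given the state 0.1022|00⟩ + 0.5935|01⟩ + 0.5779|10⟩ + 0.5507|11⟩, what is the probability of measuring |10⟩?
0.334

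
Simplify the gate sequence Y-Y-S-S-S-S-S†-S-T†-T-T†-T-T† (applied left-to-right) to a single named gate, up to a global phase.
T†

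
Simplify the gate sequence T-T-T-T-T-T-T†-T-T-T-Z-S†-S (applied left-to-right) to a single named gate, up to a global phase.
Z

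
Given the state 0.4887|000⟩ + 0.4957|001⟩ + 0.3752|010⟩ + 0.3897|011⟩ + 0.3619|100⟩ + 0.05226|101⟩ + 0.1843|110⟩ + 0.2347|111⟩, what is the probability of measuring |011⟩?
0.1519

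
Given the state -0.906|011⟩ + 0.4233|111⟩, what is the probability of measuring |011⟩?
0.8208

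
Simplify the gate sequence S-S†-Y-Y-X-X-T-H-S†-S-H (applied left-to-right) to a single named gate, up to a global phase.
T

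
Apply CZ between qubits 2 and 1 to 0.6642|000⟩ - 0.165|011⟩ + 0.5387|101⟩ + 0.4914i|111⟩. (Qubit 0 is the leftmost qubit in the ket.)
0.6642|000⟩ + 0.165|011⟩ + 0.5387|101⟩ - 0.4914i|111⟩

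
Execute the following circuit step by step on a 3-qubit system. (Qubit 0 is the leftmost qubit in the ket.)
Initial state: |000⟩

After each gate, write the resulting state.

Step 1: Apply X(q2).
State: |001⟩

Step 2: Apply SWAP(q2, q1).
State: |010⟩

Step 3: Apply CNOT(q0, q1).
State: |010⟩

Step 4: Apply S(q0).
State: |010⟩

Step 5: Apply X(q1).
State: |000⟩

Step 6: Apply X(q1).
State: |010⟩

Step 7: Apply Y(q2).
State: i|011⟩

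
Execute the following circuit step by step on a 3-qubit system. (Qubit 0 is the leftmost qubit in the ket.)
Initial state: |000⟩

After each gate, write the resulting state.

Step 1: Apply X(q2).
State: |001⟩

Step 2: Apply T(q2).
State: (1/√2 + (1/√2)i)|001⟩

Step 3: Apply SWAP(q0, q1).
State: (1/√2 + (1/√2)i)|001⟩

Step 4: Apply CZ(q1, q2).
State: (1/√2 + (1/√2)i)|001⟩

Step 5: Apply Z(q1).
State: (1/√2 + (1/√2)i)|001⟩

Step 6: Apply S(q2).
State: (-1/√2 + (1/√2)i)|001⟩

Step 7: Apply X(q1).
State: (-1/√2 + (1/√2)i)|011⟩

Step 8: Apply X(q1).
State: (-1/√2 + (1/√2)i)|001⟩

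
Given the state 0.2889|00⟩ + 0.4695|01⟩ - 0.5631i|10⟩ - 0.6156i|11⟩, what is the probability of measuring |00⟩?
0.08346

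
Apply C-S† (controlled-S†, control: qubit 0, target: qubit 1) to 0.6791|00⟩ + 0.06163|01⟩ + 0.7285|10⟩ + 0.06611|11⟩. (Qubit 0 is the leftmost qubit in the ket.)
0.6791|00⟩ + 0.06163|01⟩ + 0.7285|10⟩ - 0.06611i|11⟩

C-S† leaves the control-|0⟩ kets |00⟩, |01⟩ unchanged and applies S† to qubit 1 on the control-|1⟩ pair (|10⟩, |11⟩).
S† = [[1, 0], [0, -i]].
With a = amp(|10⟩) = 0.7285 and b = amp(|11⟩) = 0.06611:
new amp(|10⟩) = (1)·a = 0.7285
new amp(|11⟩) = (-i)·b = -0.06611i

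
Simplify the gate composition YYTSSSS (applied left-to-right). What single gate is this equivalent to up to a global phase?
T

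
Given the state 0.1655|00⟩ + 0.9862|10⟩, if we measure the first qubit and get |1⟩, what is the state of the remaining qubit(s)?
|0⟩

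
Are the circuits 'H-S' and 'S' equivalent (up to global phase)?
No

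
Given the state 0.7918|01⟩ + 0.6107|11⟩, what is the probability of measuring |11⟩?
0.373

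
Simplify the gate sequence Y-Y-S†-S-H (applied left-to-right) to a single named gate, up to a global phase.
H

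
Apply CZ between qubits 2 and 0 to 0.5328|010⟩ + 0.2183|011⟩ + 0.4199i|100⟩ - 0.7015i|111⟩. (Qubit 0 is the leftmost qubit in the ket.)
0.5328|010⟩ + 0.2183|011⟩ + 0.4199i|100⟩ + 0.7015i|111⟩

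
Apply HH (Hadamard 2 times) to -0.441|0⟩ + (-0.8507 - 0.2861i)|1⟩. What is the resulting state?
-0.441|0⟩ + (-0.8507 - 0.2861i)|1⟩

H² = I, so an even number of Hadamards cancels: H^2 = I and the state is unchanged.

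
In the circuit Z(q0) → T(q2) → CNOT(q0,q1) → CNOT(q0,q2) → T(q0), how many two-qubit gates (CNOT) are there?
2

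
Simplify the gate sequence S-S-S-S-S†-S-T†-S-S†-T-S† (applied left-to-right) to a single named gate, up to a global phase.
S†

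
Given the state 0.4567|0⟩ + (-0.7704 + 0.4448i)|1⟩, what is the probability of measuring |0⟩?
0.2086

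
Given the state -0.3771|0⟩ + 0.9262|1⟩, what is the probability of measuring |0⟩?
0.1422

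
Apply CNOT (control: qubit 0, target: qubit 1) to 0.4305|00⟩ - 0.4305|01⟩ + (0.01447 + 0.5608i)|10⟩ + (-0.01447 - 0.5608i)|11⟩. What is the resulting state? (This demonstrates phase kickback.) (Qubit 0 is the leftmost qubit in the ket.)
0.4305|00⟩ - 0.4305|01⟩ + (-0.01447 - 0.5608i)|10⟩ + (0.01447 + 0.5608i)|11⟩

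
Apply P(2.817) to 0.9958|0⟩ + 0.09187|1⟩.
0.9958|0⟩ + (-0.08707 + 0.0293i)|1⟩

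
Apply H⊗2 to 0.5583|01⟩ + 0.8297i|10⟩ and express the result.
(0.2792 + 0.4149i)|00⟩ + (-0.2792 + 0.4149i)|01⟩ + (0.2792 - 0.4149i)|10⟩ + (-0.2792 - 0.4149i)|11⟩

H⊗2 gives amp(|y⟩) = (1/2) Σ_x (−1)^(x·y) amp(|x⟩), where x·y is the number of positions in which both x and y have a 1.
|00⟩: (0.5583 + 0.8297i)/2 = (0.2792 + 0.4149i)
|01⟩: (-0.5583 + 0.8297i)/2 = (-0.2792 + 0.4149i)
|10⟩: (0.5583 - 0.8297i)/2 = (0.2792 - 0.4149i)
|11⟩: (-0.5583 - 0.8297i)/2 = (-0.2792 - 0.4149i)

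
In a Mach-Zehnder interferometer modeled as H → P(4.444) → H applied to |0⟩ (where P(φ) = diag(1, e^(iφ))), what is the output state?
(0.3674 - 0.4821i)|0⟩ + (0.6326 + 0.4821i)|1⟩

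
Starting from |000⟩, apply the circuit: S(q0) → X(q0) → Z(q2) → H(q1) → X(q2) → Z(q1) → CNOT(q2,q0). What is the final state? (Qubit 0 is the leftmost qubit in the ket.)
1/√2|001⟩ - 1/√2|011⟩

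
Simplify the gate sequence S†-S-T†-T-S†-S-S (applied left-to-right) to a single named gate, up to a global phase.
S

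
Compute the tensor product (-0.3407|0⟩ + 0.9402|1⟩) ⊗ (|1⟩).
-0.3407|01⟩ + 0.9402|11⟩

amp(|b₁b₂…⟩) = product of the factor amplitudes for bits b₁, b₂, …; only kets whose every factor amplitude is nonzero survive.
|01⟩: (-0.3407)(1) = -0.3407
|11⟩: (0.9402)(1) = 0.9402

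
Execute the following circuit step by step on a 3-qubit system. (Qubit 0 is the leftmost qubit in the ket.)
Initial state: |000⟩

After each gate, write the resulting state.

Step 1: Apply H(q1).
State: 1/√2|000⟩ + 1/√2|010⟩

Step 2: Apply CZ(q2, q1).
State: 1/√2|000⟩ + 1/√2|010⟩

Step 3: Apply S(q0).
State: 1/√2|000⟩ + 1/√2|010⟩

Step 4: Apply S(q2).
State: 1/√2|000⟩ + 1/√2|010⟩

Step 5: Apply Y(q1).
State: -(1/√2)i|000⟩ + (1/√2)i|010⟩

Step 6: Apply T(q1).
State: -(1/√2)i|000⟩ + (-1/2 + (1/2)i)|010⟩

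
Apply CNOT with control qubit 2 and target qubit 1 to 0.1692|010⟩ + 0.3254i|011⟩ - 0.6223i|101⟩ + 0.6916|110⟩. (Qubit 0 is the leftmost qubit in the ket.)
0.3254i|001⟩ + 0.1692|010⟩ + 0.6916|110⟩ - 0.6223i|111⟩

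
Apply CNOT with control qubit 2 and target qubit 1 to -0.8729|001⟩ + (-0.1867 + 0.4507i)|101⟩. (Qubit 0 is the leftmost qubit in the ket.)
-0.8729|011⟩ + (-0.1867 + 0.4507i)|111⟩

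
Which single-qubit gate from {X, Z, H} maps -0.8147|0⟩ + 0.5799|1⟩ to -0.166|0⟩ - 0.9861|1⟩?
H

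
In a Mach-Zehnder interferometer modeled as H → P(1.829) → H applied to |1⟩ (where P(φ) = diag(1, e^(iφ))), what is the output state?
(0.6277 - 0.4834i)|0⟩ + (0.3723 + 0.4834i)|1⟩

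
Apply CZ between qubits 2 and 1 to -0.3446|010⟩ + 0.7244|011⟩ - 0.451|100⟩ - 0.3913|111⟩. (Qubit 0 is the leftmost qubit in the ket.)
-0.3446|010⟩ - 0.7244|011⟩ - 0.451|100⟩ + 0.3913|111⟩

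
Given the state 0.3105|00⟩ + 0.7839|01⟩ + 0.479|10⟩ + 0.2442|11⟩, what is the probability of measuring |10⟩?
0.2294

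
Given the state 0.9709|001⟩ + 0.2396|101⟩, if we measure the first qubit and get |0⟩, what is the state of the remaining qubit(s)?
|01⟩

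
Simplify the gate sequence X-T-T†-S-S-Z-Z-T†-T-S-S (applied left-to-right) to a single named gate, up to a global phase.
X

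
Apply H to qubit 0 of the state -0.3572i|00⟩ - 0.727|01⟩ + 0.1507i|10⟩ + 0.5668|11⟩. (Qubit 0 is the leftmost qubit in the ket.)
-0.146i|00⟩ - 0.1133|01⟩ - 0.3591i|10⟩ - 0.9149|11⟩

H on qubit 0 mixes each pair of kets that differ only in qubit 0: amplitudes (a, b) of (|…0…⟩, |…1…⟩) become ((a + b)/√2, (a − b)/√2). Kets absent from the input have amplitude 0.
(|00⟩, |10⟩): (a, b) = (-0.3572i, 0.1507i) → (-0.146i, -0.3591i)
(|01⟩, |11⟩): (a, b) = (-0.727, 0.5668) → (-0.1133, -0.9149)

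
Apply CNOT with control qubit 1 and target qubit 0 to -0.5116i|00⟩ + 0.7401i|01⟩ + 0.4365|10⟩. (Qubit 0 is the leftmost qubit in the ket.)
-0.5116i|00⟩ + 0.4365|10⟩ + 0.7401i|11⟩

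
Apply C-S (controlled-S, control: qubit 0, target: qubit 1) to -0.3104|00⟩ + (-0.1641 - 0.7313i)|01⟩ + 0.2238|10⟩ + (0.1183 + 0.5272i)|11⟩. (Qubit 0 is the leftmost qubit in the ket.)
-0.3104|00⟩ + (-0.1641 - 0.7313i)|01⟩ + 0.2238|10⟩ + (-0.5272 + 0.1183i)|11⟩

C-S leaves the control-|0⟩ kets |00⟩, |01⟩ unchanged and applies S to qubit 1 on the control-|1⟩ pair (|10⟩, |11⟩).
S = [[1, 0], [0, i]].
With a = amp(|10⟩) = 0.2238 and b = amp(|11⟩) = (0.1183 + 0.5272i):
new amp(|10⟩) = (1)·a = 0.2238
new amp(|11⟩) = (i)·b = (-0.5272 + 0.1183i)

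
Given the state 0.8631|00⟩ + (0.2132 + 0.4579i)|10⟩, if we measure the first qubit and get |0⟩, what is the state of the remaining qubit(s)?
|0⟩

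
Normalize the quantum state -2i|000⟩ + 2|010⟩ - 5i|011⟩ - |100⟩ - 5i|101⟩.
-0.2604i|000⟩ + 0.2604|010⟩ - 0.6509i|011⟩ - 0.1302|100⟩ - 0.6509i|101⟩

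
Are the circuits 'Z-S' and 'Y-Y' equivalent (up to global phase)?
No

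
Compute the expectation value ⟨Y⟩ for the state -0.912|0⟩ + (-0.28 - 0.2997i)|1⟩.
0.5467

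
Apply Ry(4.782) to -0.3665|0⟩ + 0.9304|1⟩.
-0.3666|0⟩ - 0.9304|1⟩

Ry(4.782) = [[cos(θ/2), −sin(θ/2)], [sin(θ/2), cos(θ/2)]]; θ = 4.782, cos(θ/2) ≈ -0.731285, sin(θ/2) ≈ 0.682072.
With a = amp(|0⟩) = -0.3665 and b = amp(|1⟩) = 0.9304:
new amp(|0⟩) = (-0.731285)·a + (-0.682072)·b = -0.3666
new amp(|1⟩) = (0.682072)·a + (-0.731285)·b = -0.9304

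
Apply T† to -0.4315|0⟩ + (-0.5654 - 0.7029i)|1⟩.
-0.4315|0⟩ + (-0.8968 - 0.09723i)|1⟩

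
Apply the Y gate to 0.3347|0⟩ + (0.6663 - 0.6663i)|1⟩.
(-0.6663 - 0.6663i)|0⟩ + 0.3347i|1⟩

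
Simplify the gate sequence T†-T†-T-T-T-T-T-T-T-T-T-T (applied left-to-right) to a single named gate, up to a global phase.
I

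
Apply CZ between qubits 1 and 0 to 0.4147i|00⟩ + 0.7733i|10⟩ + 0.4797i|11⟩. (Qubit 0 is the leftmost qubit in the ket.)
0.4147i|00⟩ + 0.7733i|10⟩ - 0.4797i|11⟩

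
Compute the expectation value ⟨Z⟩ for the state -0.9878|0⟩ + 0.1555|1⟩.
0.9516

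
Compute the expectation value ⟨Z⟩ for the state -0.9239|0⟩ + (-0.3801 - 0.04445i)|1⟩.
0.7071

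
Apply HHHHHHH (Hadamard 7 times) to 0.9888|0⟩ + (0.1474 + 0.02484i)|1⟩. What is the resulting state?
(0.8034 + 0.01756i)|0⟩ + (0.595 - 0.01756i)|1⟩

H² = I, so H^7 = H: a single Hadamard. With (a, b) = (0.9888, (0.1474 + 0.02484i)), H gives ((a + b)/√2, (a − b)/√2) = ((0.8034 + 0.01756i), (0.595 - 0.01756i)).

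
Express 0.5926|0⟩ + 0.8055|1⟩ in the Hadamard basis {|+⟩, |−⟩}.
0.9886|+⟩ - 0.1505|−⟩

With |ψ⟩ = α|0⟩ + β|1⟩, the Hadamard-basis coefficients are ⟨+|ψ⟩ = (α + β)/√2 and ⟨−|ψ⟩ = (α − β)/√2.
Here α = 0.5926, β = 0.8055: (α + β)/√2 = 0.9886, (α − β)/√2 = -0.1505.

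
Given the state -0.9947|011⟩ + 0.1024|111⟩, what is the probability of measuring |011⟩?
0.9894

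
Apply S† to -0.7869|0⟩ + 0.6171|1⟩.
-0.7869|0⟩ - 0.6171i|1⟩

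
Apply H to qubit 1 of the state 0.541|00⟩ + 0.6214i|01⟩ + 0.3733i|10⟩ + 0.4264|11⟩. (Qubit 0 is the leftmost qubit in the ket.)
(0.3825 + 0.4394i)|00⟩ + (0.3825 - 0.4394i)|01⟩ + (0.3015 + 0.264i)|10⟩ + (-0.3015 + 0.264i)|11⟩

H on qubit 1 mixes each pair of kets that differ only in qubit 1: amplitudes (a, b) of (|…0…⟩, |…1…⟩) become ((a + b)/√2, (a − b)/√2). Kets absent from the input have amplitude 0.
(|00⟩, |01⟩): (a, b) = (0.541, 0.6214i) → ((0.3825 + 0.4394i), (0.3825 - 0.4394i))
(|10⟩, |11⟩): (a, b) = (0.3733i, 0.4264) → ((0.3015 + 0.264i), (-0.3015 + 0.264i))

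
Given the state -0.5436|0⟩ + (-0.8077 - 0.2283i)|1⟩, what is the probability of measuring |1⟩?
0.7045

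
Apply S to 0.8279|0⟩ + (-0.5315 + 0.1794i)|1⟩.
0.8279|0⟩ + (-0.1794 - 0.5315i)|1⟩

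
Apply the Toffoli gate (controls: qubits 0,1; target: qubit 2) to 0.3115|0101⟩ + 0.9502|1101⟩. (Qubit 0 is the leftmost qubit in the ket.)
0.3115|0101⟩ + 0.9502|1111⟩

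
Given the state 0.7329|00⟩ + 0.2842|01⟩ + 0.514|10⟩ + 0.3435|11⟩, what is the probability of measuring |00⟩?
0.5371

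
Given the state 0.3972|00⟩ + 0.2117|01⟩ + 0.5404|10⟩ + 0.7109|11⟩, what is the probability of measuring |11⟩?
0.5054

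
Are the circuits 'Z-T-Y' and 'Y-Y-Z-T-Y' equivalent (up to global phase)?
Yes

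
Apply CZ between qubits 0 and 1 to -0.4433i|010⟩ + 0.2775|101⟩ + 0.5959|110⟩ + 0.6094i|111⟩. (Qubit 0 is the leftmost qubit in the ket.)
-0.4433i|010⟩ + 0.2775|101⟩ - 0.5959|110⟩ - 0.6094i|111⟩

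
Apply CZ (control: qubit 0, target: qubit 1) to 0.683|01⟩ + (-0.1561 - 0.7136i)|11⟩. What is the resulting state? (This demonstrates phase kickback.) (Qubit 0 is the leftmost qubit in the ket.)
0.683|01⟩ + (0.1561 + 0.7136i)|11⟩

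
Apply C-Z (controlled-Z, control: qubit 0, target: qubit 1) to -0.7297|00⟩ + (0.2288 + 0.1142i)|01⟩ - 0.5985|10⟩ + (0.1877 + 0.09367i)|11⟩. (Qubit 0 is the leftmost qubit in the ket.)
-0.7297|00⟩ + (0.2288 + 0.1142i)|01⟩ - 0.5985|10⟩ + (-0.1877 - 0.09367i)|11⟩

C-Z leaves the control-|0⟩ kets |00⟩, |01⟩ unchanged and applies Z to qubit 1 on the control-|1⟩ pair (|10⟩, |11⟩).
Z = [[1, 0], [0, -1]].
With a = amp(|10⟩) = -0.5985 and b = amp(|11⟩) = (0.1877 + 0.09367i):
new amp(|10⟩) = (1)·a = -0.5985
new amp(|11⟩) = (-1)·b = (-0.1877 - 0.09367i)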